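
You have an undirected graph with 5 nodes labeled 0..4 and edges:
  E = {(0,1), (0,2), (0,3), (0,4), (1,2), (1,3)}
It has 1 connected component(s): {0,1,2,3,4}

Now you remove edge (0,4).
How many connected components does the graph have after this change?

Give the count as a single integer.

Answer: 2

Derivation:
Initial component count: 1
Remove (0,4): it was a bridge. Count increases: 1 -> 2.
  After removal, components: {0,1,2,3} {4}
New component count: 2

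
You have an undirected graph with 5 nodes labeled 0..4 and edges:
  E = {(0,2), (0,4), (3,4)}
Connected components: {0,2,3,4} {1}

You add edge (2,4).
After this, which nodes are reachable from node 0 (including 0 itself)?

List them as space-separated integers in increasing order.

Before: nodes reachable from 0: {0,2,3,4}
Adding (2,4): both endpoints already in same component. Reachability from 0 unchanged.
After: nodes reachable from 0: {0,2,3,4}

Answer: 0 2 3 4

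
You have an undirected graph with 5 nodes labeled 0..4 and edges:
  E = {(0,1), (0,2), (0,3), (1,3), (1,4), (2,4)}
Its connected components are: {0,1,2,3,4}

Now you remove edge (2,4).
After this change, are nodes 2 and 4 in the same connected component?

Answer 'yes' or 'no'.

Answer: yes

Derivation:
Initial components: {0,1,2,3,4}
Removing edge (2,4): not a bridge — component count unchanged at 1.
New components: {0,1,2,3,4}
Are 2 and 4 in the same component? yes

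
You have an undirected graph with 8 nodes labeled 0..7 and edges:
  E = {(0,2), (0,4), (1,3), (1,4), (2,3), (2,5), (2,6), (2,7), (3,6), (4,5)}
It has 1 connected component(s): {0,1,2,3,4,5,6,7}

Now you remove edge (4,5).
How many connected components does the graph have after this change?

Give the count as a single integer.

Answer: 1

Derivation:
Initial component count: 1
Remove (4,5): not a bridge. Count unchanged: 1.
  After removal, components: {0,1,2,3,4,5,6,7}
New component count: 1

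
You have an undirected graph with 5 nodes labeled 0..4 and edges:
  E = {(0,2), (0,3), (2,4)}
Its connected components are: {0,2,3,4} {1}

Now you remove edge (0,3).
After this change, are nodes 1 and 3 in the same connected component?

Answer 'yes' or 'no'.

Initial components: {0,2,3,4} {1}
Removing edge (0,3): it was a bridge — component count 2 -> 3.
New components: {0,2,4} {1} {3}
Are 1 and 3 in the same component? no

Answer: no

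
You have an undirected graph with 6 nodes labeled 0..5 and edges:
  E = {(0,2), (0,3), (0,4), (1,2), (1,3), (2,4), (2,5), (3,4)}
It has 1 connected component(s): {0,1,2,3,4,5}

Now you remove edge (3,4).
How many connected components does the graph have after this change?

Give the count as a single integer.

Initial component count: 1
Remove (3,4): not a bridge. Count unchanged: 1.
  After removal, components: {0,1,2,3,4,5}
New component count: 1

Answer: 1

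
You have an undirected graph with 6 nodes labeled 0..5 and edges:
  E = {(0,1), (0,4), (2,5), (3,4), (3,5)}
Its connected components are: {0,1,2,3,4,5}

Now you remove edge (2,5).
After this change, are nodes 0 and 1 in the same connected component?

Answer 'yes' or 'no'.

Initial components: {0,1,2,3,4,5}
Removing edge (2,5): it was a bridge — component count 1 -> 2.
New components: {0,1,3,4,5} {2}
Are 0 and 1 in the same component? yes

Answer: yes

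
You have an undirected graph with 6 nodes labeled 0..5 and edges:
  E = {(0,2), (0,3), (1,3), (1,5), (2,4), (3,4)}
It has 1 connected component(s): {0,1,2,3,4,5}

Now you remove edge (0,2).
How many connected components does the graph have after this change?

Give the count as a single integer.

Initial component count: 1
Remove (0,2): not a bridge. Count unchanged: 1.
  After removal, components: {0,1,2,3,4,5}
New component count: 1

Answer: 1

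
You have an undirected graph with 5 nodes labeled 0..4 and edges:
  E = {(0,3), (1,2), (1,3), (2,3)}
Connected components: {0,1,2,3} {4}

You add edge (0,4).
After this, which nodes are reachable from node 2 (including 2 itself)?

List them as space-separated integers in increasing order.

Answer: 0 1 2 3 4

Derivation:
Before: nodes reachable from 2: {0,1,2,3}
Adding (0,4): merges 2's component with another. Reachability grows.
After: nodes reachable from 2: {0,1,2,3,4}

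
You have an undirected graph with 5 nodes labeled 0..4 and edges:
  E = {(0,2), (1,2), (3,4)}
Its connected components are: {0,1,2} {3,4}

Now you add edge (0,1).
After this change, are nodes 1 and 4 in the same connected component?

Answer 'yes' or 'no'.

Initial components: {0,1,2} {3,4}
Adding edge (0,1): both already in same component {0,1,2}. No change.
New components: {0,1,2} {3,4}
Are 1 and 4 in the same component? no

Answer: no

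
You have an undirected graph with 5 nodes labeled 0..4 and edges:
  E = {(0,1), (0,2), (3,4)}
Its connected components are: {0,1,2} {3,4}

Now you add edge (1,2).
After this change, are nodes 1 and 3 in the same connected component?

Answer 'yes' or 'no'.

Initial components: {0,1,2} {3,4}
Adding edge (1,2): both already in same component {0,1,2}. No change.
New components: {0,1,2} {3,4}
Are 1 and 3 in the same component? no

Answer: no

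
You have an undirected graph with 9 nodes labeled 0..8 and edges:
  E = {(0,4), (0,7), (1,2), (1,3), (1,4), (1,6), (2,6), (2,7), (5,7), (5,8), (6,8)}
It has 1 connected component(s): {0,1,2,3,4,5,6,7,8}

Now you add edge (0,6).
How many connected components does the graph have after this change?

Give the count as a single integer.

Initial component count: 1
Add (0,6): endpoints already in same component. Count unchanged: 1.
New component count: 1

Answer: 1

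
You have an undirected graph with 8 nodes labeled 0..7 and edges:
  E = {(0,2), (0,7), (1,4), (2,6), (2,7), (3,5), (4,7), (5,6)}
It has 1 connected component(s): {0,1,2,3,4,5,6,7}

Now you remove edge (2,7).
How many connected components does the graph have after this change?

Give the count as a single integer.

Answer: 1

Derivation:
Initial component count: 1
Remove (2,7): not a bridge. Count unchanged: 1.
  After removal, components: {0,1,2,3,4,5,6,7}
New component count: 1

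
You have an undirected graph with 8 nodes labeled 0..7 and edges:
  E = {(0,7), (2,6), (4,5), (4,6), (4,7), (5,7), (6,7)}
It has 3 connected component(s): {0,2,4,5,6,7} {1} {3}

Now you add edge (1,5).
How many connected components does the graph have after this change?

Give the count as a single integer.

Initial component count: 3
Add (1,5): merges two components. Count decreases: 3 -> 2.
New component count: 2

Answer: 2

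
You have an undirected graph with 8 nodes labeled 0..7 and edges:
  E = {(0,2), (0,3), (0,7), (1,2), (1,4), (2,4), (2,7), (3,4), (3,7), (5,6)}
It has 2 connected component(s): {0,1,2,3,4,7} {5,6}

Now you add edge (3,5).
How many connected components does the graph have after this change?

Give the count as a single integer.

Answer: 1

Derivation:
Initial component count: 2
Add (3,5): merges two components. Count decreases: 2 -> 1.
New component count: 1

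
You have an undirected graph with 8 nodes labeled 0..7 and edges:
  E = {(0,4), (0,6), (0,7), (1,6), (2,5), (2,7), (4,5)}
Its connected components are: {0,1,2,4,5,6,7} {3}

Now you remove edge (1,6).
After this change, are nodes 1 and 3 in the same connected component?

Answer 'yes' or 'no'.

Initial components: {0,1,2,4,5,6,7} {3}
Removing edge (1,6): it was a bridge — component count 2 -> 3.
New components: {0,2,4,5,6,7} {1} {3}
Are 1 and 3 in the same component? no

Answer: no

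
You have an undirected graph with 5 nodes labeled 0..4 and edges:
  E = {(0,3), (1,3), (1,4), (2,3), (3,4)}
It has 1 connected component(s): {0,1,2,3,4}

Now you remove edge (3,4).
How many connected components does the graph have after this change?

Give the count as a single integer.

Initial component count: 1
Remove (3,4): not a bridge. Count unchanged: 1.
  After removal, components: {0,1,2,3,4}
New component count: 1

Answer: 1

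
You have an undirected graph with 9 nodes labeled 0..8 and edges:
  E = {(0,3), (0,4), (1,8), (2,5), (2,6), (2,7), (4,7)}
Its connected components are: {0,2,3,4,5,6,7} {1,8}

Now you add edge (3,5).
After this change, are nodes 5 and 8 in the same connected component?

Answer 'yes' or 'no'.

Initial components: {0,2,3,4,5,6,7} {1,8}
Adding edge (3,5): both already in same component {0,2,3,4,5,6,7}. No change.
New components: {0,2,3,4,5,6,7} {1,8}
Are 5 and 8 in the same component? no

Answer: no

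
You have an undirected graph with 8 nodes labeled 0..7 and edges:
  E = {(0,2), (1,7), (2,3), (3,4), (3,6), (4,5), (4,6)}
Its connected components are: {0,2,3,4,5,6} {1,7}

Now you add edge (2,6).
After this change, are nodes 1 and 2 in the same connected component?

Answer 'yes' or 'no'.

Answer: no

Derivation:
Initial components: {0,2,3,4,5,6} {1,7}
Adding edge (2,6): both already in same component {0,2,3,4,5,6}. No change.
New components: {0,2,3,4,5,6} {1,7}
Are 1 and 2 in the same component? no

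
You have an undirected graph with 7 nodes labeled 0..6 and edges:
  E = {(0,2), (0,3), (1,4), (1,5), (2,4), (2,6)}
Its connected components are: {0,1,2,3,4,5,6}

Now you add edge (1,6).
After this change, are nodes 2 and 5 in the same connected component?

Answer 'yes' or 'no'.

Initial components: {0,1,2,3,4,5,6}
Adding edge (1,6): both already in same component {0,1,2,3,4,5,6}. No change.
New components: {0,1,2,3,4,5,6}
Are 2 and 5 in the same component? yes

Answer: yes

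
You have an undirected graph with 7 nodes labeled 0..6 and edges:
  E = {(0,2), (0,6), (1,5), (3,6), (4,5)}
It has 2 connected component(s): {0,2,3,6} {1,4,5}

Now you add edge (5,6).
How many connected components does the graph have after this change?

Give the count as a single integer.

Answer: 1

Derivation:
Initial component count: 2
Add (5,6): merges two components. Count decreases: 2 -> 1.
New component count: 1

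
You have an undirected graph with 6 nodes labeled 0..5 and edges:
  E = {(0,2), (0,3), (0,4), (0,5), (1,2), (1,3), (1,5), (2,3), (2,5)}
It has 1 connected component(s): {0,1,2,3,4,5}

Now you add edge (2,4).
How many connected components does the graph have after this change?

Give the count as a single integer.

Initial component count: 1
Add (2,4): endpoints already in same component. Count unchanged: 1.
New component count: 1

Answer: 1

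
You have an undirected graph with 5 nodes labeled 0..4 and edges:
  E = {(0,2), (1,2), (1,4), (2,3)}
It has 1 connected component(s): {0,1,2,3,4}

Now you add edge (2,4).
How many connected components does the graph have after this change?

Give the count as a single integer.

Initial component count: 1
Add (2,4): endpoints already in same component. Count unchanged: 1.
New component count: 1

Answer: 1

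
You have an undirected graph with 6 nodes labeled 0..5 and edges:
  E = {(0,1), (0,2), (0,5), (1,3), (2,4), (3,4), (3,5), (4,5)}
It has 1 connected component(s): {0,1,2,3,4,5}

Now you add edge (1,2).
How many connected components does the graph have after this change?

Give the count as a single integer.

Answer: 1

Derivation:
Initial component count: 1
Add (1,2): endpoints already in same component. Count unchanged: 1.
New component count: 1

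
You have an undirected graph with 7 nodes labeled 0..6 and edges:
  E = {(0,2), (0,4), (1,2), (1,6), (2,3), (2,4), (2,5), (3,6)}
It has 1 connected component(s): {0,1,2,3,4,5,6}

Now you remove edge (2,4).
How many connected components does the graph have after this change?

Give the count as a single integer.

Answer: 1

Derivation:
Initial component count: 1
Remove (2,4): not a bridge. Count unchanged: 1.
  After removal, components: {0,1,2,3,4,5,6}
New component count: 1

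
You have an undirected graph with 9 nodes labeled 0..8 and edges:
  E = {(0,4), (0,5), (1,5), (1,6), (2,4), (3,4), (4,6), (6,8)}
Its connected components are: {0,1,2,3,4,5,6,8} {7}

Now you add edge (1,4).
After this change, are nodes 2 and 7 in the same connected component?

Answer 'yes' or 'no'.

Answer: no

Derivation:
Initial components: {0,1,2,3,4,5,6,8} {7}
Adding edge (1,4): both already in same component {0,1,2,3,4,5,6,8}. No change.
New components: {0,1,2,3,4,5,6,8} {7}
Are 2 and 7 in the same component? no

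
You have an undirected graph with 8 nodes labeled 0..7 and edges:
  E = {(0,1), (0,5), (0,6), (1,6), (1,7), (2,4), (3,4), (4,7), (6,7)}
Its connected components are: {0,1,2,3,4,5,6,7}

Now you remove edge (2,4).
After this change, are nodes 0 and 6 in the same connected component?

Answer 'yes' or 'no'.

Initial components: {0,1,2,3,4,5,6,7}
Removing edge (2,4): it was a bridge — component count 1 -> 2.
New components: {0,1,3,4,5,6,7} {2}
Are 0 and 6 in the same component? yes

Answer: yes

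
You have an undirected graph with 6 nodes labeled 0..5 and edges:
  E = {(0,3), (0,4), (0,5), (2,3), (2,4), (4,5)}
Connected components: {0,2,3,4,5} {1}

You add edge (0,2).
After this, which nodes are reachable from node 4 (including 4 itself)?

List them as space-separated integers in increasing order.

Before: nodes reachable from 4: {0,2,3,4,5}
Adding (0,2): both endpoints already in same component. Reachability from 4 unchanged.
After: nodes reachable from 4: {0,2,3,4,5}

Answer: 0 2 3 4 5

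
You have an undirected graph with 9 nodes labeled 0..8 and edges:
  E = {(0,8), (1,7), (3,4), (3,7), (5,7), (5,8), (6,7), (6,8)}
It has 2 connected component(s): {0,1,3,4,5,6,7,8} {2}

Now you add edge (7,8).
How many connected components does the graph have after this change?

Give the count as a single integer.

Answer: 2

Derivation:
Initial component count: 2
Add (7,8): endpoints already in same component. Count unchanged: 2.
New component count: 2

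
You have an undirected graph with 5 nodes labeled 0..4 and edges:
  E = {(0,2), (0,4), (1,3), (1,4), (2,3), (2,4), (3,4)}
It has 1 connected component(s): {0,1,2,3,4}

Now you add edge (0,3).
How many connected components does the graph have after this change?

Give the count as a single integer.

Answer: 1

Derivation:
Initial component count: 1
Add (0,3): endpoints already in same component. Count unchanged: 1.
New component count: 1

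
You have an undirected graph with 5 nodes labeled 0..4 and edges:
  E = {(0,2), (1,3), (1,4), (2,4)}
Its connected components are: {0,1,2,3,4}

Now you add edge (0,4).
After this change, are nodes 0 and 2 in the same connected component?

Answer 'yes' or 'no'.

Answer: yes

Derivation:
Initial components: {0,1,2,3,4}
Adding edge (0,4): both already in same component {0,1,2,3,4}. No change.
New components: {0,1,2,3,4}
Are 0 and 2 in the same component? yes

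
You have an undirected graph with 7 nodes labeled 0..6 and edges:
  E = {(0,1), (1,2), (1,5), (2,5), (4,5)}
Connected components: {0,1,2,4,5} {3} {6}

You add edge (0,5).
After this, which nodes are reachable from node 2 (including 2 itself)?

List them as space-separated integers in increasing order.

Answer: 0 1 2 4 5

Derivation:
Before: nodes reachable from 2: {0,1,2,4,5}
Adding (0,5): both endpoints already in same component. Reachability from 2 unchanged.
After: nodes reachable from 2: {0,1,2,4,5}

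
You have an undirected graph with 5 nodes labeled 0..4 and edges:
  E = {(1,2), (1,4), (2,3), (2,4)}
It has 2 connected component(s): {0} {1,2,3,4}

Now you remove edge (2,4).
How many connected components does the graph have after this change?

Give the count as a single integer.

Answer: 2

Derivation:
Initial component count: 2
Remove (2,4): not a bridge. Count unchanged: 2.
  After removal, components: {0} {1,2,3,4}
New component count: 2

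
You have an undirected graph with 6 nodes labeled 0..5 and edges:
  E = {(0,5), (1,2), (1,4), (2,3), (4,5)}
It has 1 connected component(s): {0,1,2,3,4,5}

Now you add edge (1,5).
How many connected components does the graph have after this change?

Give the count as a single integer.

Initial component count: 1
Add (1,5): endpoints already in same component. Count unchanged: 1.
New component count: 1

Answer: 1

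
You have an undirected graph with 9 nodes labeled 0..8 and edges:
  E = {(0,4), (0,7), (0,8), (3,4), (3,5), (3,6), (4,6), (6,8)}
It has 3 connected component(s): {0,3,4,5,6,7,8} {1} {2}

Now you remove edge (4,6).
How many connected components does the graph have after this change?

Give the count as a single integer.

Initial component count: 3
Remove (4,6): not a bridge. Count unchanged: 3.
  After removal, components: {0,3,4,5,6,7,8} {1} {2}
New component count: 3

Answer: 3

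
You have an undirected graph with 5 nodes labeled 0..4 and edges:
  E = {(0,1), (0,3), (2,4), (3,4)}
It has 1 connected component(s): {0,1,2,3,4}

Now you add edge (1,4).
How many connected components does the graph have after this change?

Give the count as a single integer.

Initial component count: 1
Add (1,4): endpoints already in same component. Count unchanged: 1.
New component count: 1

Answer: 1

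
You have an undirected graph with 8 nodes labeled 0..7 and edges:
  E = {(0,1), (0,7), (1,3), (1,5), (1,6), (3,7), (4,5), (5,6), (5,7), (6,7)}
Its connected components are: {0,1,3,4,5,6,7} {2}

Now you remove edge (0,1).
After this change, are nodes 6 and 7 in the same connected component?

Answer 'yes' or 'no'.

Answer: yes

Derivation:
Initial components: {0,1,3,4,5,6,7} {2}
Removing edge (0,1): not a bridge — component count unchanged at 2.
New components: {0,1,3,4,5,6,7} {2}
Are 6 and 7 in the same component? yes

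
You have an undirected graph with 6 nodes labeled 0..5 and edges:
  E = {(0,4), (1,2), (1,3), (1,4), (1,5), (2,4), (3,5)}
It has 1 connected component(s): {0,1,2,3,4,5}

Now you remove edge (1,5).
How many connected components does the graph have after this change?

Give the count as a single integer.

Answer: 1

Derivation:
Initial component count: 1
Remove (1,5): not a bridge. Count unchanged: 1.
  After removal, components: {0,1,2,3,4,5}
New component count: 1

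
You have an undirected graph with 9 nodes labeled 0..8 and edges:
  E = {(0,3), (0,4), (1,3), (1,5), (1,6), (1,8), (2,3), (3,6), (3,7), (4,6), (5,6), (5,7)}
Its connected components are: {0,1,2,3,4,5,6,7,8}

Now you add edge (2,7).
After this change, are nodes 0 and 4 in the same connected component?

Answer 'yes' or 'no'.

Answer: yes

Derivation:
Initial components: {0,1,2,3,4,5,6,7,8}
Adding edge (2,7): both already in same component {0,1,2,3,4,5,6,7,8}. No change.
New components: {0,1,2,3,4,5,6,7,8}
Are 0 and 4 in the same component? yes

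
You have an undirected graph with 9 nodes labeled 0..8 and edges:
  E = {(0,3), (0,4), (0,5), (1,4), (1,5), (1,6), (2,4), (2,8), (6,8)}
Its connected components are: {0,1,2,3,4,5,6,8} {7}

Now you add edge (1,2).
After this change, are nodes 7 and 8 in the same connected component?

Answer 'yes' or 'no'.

Initial components: {0,1,2,3,4,5,6,8} {7}
Adding edge (1,2): both already in same component {0,1,2,3,4,5,6,8}. No change.
New components: {0,1,2,3,4,5,6,8} {7}
Are 7 and 8 in the same component? no

Answer: no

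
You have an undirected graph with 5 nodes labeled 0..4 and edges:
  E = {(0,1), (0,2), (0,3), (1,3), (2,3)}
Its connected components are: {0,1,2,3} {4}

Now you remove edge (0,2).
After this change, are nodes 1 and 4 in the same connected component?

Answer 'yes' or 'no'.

Initial components: {0,1,2,3} {4}
Removing edge (0,2): not a bridge — component count unchanged at 2.
New components: {0,1,2,3} {4}
Are 1 and 4 in the same component? no

Answer: no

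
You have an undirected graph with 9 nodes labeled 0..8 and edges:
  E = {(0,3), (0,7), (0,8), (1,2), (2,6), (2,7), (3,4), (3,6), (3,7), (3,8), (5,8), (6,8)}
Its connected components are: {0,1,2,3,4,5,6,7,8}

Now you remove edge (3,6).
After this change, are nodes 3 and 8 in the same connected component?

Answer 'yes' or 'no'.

Answer: yes

Derivation:
Initial components: {0,1,2,3,4,5,6,7,8}
Removing edge (3,6): not a bridge — component count unchanged at 1.
New components: {0,1,2,3,4,5,6,7,8}
Are 3 and 8 in the same component? yes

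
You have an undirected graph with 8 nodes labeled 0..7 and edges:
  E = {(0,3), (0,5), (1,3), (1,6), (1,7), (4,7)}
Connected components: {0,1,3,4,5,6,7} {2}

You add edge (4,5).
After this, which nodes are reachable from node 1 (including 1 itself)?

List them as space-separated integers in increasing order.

Answer: 0 1 3 4 5 6 7

Derivation:
Before: nodes reachable from 1: {0,1,3,4,5,6,7}
Adding (4,5): both endpoints already in same component. Reachability from 1 unchanged.
After: nodes reachable from 1: {0,1,3,4,5,6,7}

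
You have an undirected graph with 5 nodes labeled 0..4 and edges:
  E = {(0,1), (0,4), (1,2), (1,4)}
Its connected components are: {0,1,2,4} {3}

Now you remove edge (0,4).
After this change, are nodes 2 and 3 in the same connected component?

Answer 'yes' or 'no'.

Initial components: {0,1,2,4} {3}
Removing edge (0,4): not a bridge — component count unchanged at 2.
New components: {0,1,2,4} {3}
Are 2 and 3 in the same component? no

Answer: no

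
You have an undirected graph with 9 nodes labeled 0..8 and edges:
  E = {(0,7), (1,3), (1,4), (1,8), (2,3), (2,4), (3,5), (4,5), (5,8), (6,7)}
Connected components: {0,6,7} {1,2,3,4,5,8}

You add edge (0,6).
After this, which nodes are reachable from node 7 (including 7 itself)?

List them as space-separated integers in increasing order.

Before: nodes reachable from 7: {0,6,7}
Adding (0,6): both endpoints already in same component. Reachability from 7 unchanged.
After: nodes reachable from 7: {0,6,7}

Answer: 0 6 7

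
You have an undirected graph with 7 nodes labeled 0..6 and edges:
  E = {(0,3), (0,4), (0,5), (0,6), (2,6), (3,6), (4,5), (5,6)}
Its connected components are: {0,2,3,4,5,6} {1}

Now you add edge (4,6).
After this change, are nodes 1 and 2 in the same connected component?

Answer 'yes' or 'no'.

Answer: no

Derivation:
Initial components: {0,2,3,4,5,6} {1}
Adding edge (4,6): both already in same component {0,2,3,4,5,6}. No change.
New components: {0,2,3,4,5,6} {1}
Are 1 and 2 in the same component? no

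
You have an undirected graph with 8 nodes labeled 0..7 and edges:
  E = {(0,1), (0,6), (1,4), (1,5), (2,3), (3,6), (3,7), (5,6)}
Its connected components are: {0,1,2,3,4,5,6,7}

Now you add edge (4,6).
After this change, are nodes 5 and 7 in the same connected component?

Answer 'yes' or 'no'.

Answer: yes

Derivation:
Initial components: {0,1,2,3,4,5,6,7}
Adding edge (4,6): both already in same component {0,1,2,3,4,5,6,7}. No change.
New components: {0,1,2,3,4,5,6,7}
Are 5 and 7 in the same component? yes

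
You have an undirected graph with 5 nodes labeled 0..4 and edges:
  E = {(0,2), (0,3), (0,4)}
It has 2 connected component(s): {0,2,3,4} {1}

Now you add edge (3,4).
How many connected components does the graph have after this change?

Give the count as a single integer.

Initial component count: 2
Add (3,4): endpoints already in same component. Count unchanged: 2.
New component count: 2

Answer: 2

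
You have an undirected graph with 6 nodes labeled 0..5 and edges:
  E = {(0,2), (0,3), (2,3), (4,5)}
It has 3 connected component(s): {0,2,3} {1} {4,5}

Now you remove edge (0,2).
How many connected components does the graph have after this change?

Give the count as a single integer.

Answer: 3

Derivation:
Initial component count: 3
Remove (0,2): not a bridge. Count unchanged: 3.
  After removal, components: {0,2,3} {1} {4,5}
New component count: 3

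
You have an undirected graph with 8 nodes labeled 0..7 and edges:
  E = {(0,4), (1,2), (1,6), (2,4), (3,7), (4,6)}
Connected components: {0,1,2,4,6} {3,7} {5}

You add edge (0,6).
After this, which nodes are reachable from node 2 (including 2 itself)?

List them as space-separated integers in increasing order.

Answer: 0 1 2 4 6

Derivation:
Before: nodes reachable from 2: {0,1,2,4,6}
Adding (0,6): both endpoints already in same component. Reachability from 2 unchanged.
After: nodes reachable from 2: {0,1,2,4,6}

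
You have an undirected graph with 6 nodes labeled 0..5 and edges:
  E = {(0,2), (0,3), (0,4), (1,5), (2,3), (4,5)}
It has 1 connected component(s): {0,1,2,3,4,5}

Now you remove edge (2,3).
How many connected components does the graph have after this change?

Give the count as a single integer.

Answer: 1

Derivation:
Initial component count: 1
Remove (2,3): not a bridge. Count unchanged: 1.
  After removal, components: {0,1,2,3,4,5}
New component count: 1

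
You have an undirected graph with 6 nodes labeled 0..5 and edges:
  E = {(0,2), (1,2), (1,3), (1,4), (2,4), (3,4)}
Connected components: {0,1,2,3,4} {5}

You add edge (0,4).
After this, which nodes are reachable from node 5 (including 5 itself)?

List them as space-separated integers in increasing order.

Answer: 5

Derivation:
Before: nodes reachable from 5: {5}
Adding (0,4): both endpoints already in same component. Reachability from 5 unchanged.
After: nodes reachable from 5: {5}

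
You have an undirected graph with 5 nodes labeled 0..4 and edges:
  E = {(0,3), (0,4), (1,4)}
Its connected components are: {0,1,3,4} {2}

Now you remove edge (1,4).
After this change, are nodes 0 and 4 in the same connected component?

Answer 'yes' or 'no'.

Answer: yes

Derivation:
Initial components: {0,1,3,4} {2}
Removing edge (1,4): it was a bridge — component count 2 -> 3.
New components: {0,3,4} {1} {2}
Are 0 and 4 in the same component? yes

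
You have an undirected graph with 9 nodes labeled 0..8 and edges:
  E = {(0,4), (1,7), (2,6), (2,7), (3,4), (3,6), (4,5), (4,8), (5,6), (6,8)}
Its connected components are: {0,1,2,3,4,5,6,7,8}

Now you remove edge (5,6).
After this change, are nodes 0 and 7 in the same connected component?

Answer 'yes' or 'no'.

Initial components: {0,1,2,3,4,5,6,7,8}
Removing edge (5,6): not a bridge — component count unchanged at 1.
New components: {0,1,2,3,4,5,6,7,8}
Are 0 and 7 in the same component? yes

Answer: yes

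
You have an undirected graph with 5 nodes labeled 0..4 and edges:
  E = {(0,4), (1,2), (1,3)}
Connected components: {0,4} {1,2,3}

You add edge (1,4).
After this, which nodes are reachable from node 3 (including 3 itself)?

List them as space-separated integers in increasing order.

Before: nodes reachable from 3: {1,2,3}
Adding (1,4): merges 3's component with another. Reachability grows.
After: nodes reachable from 3: {0,1,2,3,4}

Answer: 0 1 2 3 4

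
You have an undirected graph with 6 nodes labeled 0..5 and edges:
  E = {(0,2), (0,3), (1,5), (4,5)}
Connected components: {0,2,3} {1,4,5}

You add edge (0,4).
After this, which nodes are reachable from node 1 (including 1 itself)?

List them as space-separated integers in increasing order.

Before: nodes reachable from 1: {1,4,5}
Adding (0,4): merges 1's component with another. Reachability grows.
After: nodes reachable from 1: {0,1,2,3,4,5}

Answer: 0 1 2 3 4 5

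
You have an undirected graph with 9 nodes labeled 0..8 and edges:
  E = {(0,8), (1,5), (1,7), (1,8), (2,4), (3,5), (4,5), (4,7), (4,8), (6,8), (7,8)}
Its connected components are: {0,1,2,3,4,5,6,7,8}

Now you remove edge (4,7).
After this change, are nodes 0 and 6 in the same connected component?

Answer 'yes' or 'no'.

Answer: yes

Derivation:
Initial components: {0,1,2,3,4,5,6,7,8}
Removing edge (4,7): not a bridge — component count unchanged at 1.
New components: {0,1,2,3,4,5,6,7,8}
Are 0 and 6 in the same component? yes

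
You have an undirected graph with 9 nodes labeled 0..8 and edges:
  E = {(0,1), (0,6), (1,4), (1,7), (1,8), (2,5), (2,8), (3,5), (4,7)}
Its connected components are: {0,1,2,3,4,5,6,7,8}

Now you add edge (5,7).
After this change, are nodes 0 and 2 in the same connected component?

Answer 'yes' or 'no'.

Answer: yes

Derivation:
Initial components: {0,1,2,3,4,5,6,7,8}
Adding edge (5,7): both already in same component {0,1,2,3,4,5,6,7,8}. No change.
New components: {0,1,2,3,4,5,6,7,8}
Are 0 and 2 in the same component? yes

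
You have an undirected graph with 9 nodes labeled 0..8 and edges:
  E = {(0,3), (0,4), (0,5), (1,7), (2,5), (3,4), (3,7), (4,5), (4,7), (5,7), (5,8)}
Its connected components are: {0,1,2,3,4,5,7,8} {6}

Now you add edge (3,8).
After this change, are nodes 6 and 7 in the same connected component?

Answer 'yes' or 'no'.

Initial components: {0,1,2,3,4,5,7,8} {6}
Adding edge (3,8): both already in same component {0,1,2,3,4,5,7,8}. No change.
New components: {0,1,2,3,4,5,7,8} {6}
Are 6 and 7 in the same component? no

Answer: no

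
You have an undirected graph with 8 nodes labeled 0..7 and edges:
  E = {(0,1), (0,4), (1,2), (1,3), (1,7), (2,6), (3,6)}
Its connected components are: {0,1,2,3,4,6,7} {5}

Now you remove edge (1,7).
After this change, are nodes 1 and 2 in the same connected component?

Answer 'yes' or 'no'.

Initial components: {0,1,2,3,4,6,7} {5}
Removing edge (1,7): it was a bridge — component count 2 -> 3.
New components: {0,1,2,3,4,6} {5} {7}
Are 1 and 2 in the same component? yes

Answer: yes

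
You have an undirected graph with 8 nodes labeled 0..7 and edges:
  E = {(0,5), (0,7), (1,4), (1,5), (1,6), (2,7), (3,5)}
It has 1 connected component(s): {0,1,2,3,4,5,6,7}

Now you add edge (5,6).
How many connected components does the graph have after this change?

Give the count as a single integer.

Answer: 1

Derivation:
Initial component count: 1
Add (5,6): endpoints already in same component. Count unchanged: 1.
New component count: 1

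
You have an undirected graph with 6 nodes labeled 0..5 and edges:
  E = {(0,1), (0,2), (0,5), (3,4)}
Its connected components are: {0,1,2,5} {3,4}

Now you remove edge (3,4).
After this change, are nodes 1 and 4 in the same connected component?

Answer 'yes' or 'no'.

Initial components: {0,1,2,5} {3,4}
Removing edge (3,4): it was a bridge — component count 2 -> 3.
New components: {0,1,2,5} {3} {4}
Are 1 and 4 in the same component? no

Answer: no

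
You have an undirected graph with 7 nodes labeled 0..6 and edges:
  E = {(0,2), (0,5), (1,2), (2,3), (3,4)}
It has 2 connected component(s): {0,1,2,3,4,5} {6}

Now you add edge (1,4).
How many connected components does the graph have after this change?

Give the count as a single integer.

Answer: 2

Derivation:
Initial component count: 2
Add (1,4): endpoints already in same component. Count unchanged: 2.
New component count: 2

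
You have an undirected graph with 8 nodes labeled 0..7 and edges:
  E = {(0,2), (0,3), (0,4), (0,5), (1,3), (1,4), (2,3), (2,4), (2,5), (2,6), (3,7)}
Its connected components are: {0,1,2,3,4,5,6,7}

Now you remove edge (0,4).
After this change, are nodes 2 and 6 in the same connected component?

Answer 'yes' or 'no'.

Answer: yes

Derivation:
Initial components: {0,1,2,3,4,5,6,7}
Removing edge (0,4): not a bridge — component count unchanged at 1.
New components: {0,1,2,3,4,5,6,7}
Are 2 and 6 in the same component? yes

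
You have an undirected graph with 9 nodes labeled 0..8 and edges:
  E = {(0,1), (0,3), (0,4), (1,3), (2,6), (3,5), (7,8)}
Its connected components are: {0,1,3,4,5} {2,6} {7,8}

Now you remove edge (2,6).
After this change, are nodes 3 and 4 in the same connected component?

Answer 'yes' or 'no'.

Answer: yes

Derivation:
Initial components: {0,1,3,4,5} {2,6} {7,8}
Removing edge (2,6): it was a bridge — component count 3 -> 4.
New components: {0,1,3,4,5} {2} {6} {7,8}
Are 3 and 4 in the same component? yes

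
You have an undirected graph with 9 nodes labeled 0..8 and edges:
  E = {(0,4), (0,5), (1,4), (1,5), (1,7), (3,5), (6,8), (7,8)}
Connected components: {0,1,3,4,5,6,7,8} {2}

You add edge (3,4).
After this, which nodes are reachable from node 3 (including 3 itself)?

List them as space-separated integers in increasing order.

Answer: 0 1 3 4 5 6 7 8

Derivation:
Before: nodes reachable from 3: {0,1,3,4,5,6,7,8}
Adding (3,4): both endpoints already in same component. Reachability from 3 unchanged.
After: nodes reachable from 3: {0,1,3,4,5,6,7,8}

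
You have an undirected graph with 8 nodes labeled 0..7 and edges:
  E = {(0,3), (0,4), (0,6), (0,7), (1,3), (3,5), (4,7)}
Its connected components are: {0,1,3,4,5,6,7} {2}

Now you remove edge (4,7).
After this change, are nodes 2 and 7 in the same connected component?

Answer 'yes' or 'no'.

Answer: no

Derivation:
Initial components: {0,1,3,4,5,6,7} {2}
Removing edge (4,7): not a bridge — component count unchanged at 2.
New components: {0,1,3,4,5,6,7} {2}
Are 2 and 7 in the same component? no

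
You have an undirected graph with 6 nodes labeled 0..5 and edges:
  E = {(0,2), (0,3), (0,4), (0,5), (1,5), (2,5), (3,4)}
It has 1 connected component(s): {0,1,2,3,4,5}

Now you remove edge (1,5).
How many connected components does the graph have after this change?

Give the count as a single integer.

Answer: 2

Derivation:
Initial component count: 1
Remove (1,5): it was a bridge. Count increases: 1 -> 2.
  After removal, components: {0,2,3,4,5} {1}
New component count: 2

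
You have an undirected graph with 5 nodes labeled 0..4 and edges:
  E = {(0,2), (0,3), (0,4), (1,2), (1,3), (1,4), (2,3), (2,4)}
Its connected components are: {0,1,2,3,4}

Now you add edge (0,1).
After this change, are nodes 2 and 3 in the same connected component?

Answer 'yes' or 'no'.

Initial components: {0,1,2,3,4}
Adding edge (0,1): both already in same component {0,1,2,3,4}. No change.
New components: {0,1,2,3,4}
Are 2 and 3 in the same component? yes

Answer: yes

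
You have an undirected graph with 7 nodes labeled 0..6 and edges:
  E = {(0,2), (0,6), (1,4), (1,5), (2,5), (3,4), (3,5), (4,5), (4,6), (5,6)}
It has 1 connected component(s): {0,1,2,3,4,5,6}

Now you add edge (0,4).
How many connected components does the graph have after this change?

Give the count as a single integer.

Answer: 1

Derivation:
Initial component count: 1
Add (0,4): endpoints already in same component. Count unchanged: 1.
New component count: 1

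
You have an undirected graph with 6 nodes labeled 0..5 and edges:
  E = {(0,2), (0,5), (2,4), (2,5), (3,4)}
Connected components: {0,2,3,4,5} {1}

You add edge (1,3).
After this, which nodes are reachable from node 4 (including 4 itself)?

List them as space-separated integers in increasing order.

Before: nodes reachable from 4: {0,2,3,4,5}
Adding (1,3): merges 4's component with another. Reachability grows.
After: nodes reachable from 4: {0,1,2,3,4,5}

Answer: 0 1 2 3 4 5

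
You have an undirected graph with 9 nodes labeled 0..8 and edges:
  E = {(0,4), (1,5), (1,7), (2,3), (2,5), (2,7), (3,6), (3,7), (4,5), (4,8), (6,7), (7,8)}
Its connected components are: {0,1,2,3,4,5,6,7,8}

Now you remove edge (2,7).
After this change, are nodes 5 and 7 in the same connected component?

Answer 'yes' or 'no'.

Initial components: {0,1,2,3,4,5,6,7,8}
Removing edge (2,7): not a bridge — component count unchanged at 1.
New components: {0,1,2,3,4,5,6,7,8}
Are 5 and 7 in the same component? yes

Answer: yes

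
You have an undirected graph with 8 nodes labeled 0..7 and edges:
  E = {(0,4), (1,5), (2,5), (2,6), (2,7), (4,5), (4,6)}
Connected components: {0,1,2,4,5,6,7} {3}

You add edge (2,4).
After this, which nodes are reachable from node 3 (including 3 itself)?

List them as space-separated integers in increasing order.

Answer: 3

Derivation:
Before: nodes reachable from 3: {3}
Adding (2,4): both endpoints already in same component. Reachability from 3 unchanged.
After: nodes reachable from 3: {3}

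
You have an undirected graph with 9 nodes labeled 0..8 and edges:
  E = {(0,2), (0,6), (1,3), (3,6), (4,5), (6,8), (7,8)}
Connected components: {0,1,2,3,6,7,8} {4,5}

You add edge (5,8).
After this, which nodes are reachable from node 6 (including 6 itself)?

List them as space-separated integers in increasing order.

Before: nodes reachable from 6: {0,1,2,3,6,7,8}
Adding (5,8): merges 6's component with another. Reachability grows.
After: nodes reachable from 6: {0,1,2,3,4,5,6,7,8}

Answer: 0 1 2 3 4 5 6 7 8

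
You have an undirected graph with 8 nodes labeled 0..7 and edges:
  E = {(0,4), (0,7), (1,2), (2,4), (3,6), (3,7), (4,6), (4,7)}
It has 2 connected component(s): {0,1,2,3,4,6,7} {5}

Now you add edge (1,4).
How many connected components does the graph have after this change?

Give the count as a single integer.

Initial component count: 2
Add (1,4): endpoints already in same component. Count unchanged: 2.
New component count: 2

Answer: 2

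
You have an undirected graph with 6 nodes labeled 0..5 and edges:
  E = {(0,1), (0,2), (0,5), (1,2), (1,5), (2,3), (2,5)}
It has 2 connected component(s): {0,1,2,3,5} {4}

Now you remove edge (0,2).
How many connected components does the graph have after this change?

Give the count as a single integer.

Initial component count: 2
Remove (0,2): not a bridge. Count unchanged: 2.
  After removal, components: {0,1,2,3,5} {4}
New component count: 2

Answer: 2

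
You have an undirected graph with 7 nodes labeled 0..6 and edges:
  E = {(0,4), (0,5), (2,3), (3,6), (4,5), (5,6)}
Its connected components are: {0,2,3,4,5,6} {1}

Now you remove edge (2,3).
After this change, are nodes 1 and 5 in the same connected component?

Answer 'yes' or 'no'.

Initial components: {0,2,3,4,5,6} {1}
Removing edge (2,3): it was a bridge — component count 2 -> 3.
New components: {0,3,4,5,6} {1} {2}
Are 1 and 5 in the same component? no

Answer: no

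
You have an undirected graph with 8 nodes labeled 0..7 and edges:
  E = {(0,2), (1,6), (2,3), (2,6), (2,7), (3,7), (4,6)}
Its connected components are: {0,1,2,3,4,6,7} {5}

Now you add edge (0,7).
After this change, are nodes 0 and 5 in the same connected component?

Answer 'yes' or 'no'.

Initial components: {0,1,2,3,4,6,7} {5}
Adding edge (0,7): both already in same component {0,1,2,3,4,6,7}. No change.
New components: {0,1,2,3,4,6,7} {5}
Are 0 and 5 in the same component? no

Answer: no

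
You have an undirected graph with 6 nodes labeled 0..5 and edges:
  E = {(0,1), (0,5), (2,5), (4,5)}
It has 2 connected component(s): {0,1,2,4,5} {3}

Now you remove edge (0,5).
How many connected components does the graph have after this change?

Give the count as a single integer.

Answer: 3

Derivation:
Initial component count: 2
Remove (0,5): it was a bridge. Count increases: 2 -> 3.
  After removal, components: {0,1} {2,4,5} {3}
New component count: 3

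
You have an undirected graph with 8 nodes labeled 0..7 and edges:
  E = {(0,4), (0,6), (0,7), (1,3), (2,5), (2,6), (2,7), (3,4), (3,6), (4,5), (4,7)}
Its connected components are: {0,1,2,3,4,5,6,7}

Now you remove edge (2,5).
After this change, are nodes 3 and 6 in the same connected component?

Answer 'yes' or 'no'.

Initial components: {0,1,2,3,4,5,6,7}
Removing edge (2,5): not a bridge — component count unchanged at 1.
New components: {0,1,2,3,4,5,6,7}
Are 3 and 6 in the same component? yes

Answer: yes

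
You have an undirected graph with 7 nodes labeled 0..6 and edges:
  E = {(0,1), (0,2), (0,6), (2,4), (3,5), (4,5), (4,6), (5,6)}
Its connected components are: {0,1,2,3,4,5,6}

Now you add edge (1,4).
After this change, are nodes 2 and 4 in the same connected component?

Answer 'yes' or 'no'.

Answer: yes

Derivation:
Initial components: {0,1,2,3,4,5,6}
Adding edge (1,4): both already in same component {0,1,2,3,4,5,6}. No change.
New components: {0,1,2,3,4,5,6}
Are 2 and 4 in the same component? yes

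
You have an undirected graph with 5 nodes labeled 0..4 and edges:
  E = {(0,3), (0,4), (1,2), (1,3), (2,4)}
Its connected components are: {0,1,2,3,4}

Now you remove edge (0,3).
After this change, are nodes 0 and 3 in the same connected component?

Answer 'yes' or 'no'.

Answer: yes

Derivation:
Initial components: {0,1,2,3,4}
Removing edge (0,3): not a bridge — component count unchanged at 1.
New components: {0,1,2,3,4}
Are 0 and 3 in the same component? yes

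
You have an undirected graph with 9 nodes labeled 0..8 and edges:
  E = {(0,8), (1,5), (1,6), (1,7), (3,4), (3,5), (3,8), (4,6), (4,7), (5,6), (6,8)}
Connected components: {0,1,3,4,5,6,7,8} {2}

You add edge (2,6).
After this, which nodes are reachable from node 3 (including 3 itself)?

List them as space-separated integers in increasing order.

Answer: 0 1 2 3 4 5 6 7 8

Derivation:
Before: nodes reachable from 3: {0,1,3,4,5,6,7,8}
Adding (2,6): merges 3's component with another. Reachability grows.
After: nodes reachable from 3: {0,1,2,3,4,5,6,7,8}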